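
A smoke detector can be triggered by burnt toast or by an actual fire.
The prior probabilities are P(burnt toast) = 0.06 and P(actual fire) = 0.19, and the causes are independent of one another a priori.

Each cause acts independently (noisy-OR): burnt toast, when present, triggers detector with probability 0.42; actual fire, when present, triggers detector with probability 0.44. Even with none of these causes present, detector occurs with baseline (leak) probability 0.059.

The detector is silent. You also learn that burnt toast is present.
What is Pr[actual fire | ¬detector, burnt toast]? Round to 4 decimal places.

Under noisy-OR, P(detector | causes) = 1 − (1−0.059)·∏(1−qᵢ) over the active causes.
Numerator (weight on configurations with actual fire): 0.305637·0.19 = 0.058071
Normalizer over all consistent configurations: 0.54578·0.81 + 0.305637·0.19 = 0.500153
Posterior = 0.058071 / 0.500153 ≈ 0.1161

Pr[actual fire | ¬detector, burnt toast] ≈ 0.1161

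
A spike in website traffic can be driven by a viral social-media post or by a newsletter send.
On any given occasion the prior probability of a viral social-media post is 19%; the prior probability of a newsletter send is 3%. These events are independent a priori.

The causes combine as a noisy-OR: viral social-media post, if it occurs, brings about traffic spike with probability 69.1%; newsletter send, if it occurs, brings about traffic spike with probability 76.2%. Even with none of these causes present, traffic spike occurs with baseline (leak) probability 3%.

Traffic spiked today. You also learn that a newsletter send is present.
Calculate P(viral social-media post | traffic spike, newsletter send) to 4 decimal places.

P(viral social-media post | traffic spike, newsletter send) ≈ 0.2207

Under noisy-OR, P(traffic spike | causes) = 1 − (1−0.03)·∏(1−qᵢ) over the active causes.
Sum P(traffic spike|·) weighted by the priors over both values of viral social-media post:
  P(traffic spike | newsletter send) = 0.76914·0.81 + 0.928664·0.19
        = 0.623003 + 0.176446 = 0.799449
The terms with viral social-media post present sum to 0.176446, so
  P(viral social-media post | traffic spike, newsletter send) = 0.176446 / 0.799449 ≈ 0.2207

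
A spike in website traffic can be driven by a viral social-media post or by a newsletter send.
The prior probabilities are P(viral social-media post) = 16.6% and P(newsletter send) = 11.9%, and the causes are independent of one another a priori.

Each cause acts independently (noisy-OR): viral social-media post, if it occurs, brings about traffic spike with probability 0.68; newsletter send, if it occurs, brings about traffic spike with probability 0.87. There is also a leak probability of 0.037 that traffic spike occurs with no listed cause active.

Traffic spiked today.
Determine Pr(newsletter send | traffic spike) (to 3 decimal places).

Under noisy-OR, P(traffic spike | causes) = 1 − (1−0.037)·∏(1−qᵢ) over the active causes.
Sum P(traffic spike|·) weighted by the priors over the 4 (viral social-media post, newsletter send) configurations:
  P(traffic spike) = 0.037*0.834*0.881 + 0.87481*0.834*0.119 + 0.69184*0.166*0.881 + 0.959939*0.166*0.119
        = 0.027186 + 0.086821 + 0.101179 + 0.018963 = 0.234149
Configurations with newsletter send contribute 0.105784, so
  P(newsletter send | traffic spike) = 0.105784 / 0.234149 ≈ 0.452

Pr(newsletter send | traffic spike) ≈ 0.452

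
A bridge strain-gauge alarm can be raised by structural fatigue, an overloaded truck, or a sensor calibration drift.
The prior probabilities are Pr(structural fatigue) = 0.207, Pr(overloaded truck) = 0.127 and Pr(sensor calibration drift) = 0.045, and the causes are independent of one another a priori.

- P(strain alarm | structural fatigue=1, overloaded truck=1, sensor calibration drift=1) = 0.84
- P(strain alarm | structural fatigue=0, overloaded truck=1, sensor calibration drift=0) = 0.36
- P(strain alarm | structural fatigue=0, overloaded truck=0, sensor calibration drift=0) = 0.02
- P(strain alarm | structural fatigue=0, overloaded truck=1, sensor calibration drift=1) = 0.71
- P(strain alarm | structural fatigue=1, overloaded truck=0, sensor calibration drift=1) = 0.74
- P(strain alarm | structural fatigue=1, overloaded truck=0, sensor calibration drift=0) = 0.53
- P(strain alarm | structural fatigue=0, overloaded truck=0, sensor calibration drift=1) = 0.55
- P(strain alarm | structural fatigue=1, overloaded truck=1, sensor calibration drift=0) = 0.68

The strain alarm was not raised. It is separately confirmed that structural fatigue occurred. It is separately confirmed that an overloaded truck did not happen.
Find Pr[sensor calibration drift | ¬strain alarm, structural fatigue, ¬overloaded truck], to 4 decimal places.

Weight on sensor calibration drift=true, given the evidence: 0.26·0.045 = 0.011700
Normalizer over all consistent configurations: 0.47·0.955 + 0.26·0.045 = 0.460550
P(sensor calibration drift | ¬strain alarm, structural fatigue, ¬overloaded truck) = 0.011700/0.460550 ≈ 0.0254

Pr[sensor calibration drift | ¬strain alarm, structural fatigue, ¬overloaded truck] ≈ 0.0254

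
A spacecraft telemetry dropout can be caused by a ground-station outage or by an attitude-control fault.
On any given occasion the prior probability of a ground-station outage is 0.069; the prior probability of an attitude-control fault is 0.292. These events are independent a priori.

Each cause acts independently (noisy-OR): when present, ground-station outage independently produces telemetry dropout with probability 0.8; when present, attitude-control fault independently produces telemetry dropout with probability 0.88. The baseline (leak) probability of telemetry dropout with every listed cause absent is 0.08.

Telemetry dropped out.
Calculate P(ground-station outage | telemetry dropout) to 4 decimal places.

Under noisy-OR, P(telemetry dropout | causes) = 1 − (1−0.08)·∏(1−qᵢ) over the active causes.
By total probability over the 4 (ground-station outage, attitude-control fault) configurations:
  P(telemetry dropout) = 0.08·0.931·0.708 + 0.8896·0.931·0.292 + 0.816·0.069·0.708 + 0.97792·0.069·0.292
        = 0.052732 + 0.241840 + 0.039863 + 0.019703 = 0.354138
Configurations with ground-station outage contribute 0.059566, so
  P(ground-station outage | telemetry dropout) = 0.059566 / 0.354138 ≈ 0.1682

P(ground-station outage | telemetry dropout) ≈ 0.1682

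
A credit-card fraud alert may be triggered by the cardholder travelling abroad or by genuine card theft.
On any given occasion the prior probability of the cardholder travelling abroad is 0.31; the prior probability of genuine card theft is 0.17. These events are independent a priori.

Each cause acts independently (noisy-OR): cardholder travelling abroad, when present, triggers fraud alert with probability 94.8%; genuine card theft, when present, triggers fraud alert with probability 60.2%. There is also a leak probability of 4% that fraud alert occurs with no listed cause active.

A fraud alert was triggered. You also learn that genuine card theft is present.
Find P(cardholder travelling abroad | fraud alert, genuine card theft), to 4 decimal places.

Under noisy-OR, P(fraud alert | causes) = 1 − (1−0.04)·∏(1−qᵢ) over the active causes.
P(fraud alert | genuine card theft) = 0.61792·0.69 + 0.980132·0.31 = 0.426365 + 0.303841 = 0.730206
Of this, 0.303841 comes from 0.980132·0.31 (the cardholder travelling abroad=true cases).
P(cardholder travelling abroad | fraud alert, genuine card theft) = 0.303841 / 0.730206 ≈ 0.4161

P(cardholder travelling abroad | fraud alert, genuine card theft) ≈ 0.4161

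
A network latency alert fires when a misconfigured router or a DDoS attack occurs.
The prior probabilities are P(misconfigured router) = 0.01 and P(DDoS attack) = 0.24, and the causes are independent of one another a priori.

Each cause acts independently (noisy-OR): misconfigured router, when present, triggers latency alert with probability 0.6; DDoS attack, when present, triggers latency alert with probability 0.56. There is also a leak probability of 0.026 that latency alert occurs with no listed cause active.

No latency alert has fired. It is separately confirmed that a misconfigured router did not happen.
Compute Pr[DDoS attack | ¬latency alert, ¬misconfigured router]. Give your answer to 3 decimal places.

Under noisy-OR, P(latency alert | causes) = 1 − (1−0.026)·∏(1−qᵢ) over the active causes.
Enumerate both values of DDoS attack and weight by the priors:
  P(¬latency alert | ¬misconfigured router) = 0.974×0.76 + 0.42856×0.24
        = 0.740240 + 0.102854 = 0.843094
The terms with DDoS attack present sum to 0.102854, so
  P(DDoS attack | ¬latency alert, ¬misconfigured router) = 0.102854 / 0.843094 ≈ 0.122

Pr[DDoS attack | ¬latency alert, ¬misconfigured router] ≈ 0.122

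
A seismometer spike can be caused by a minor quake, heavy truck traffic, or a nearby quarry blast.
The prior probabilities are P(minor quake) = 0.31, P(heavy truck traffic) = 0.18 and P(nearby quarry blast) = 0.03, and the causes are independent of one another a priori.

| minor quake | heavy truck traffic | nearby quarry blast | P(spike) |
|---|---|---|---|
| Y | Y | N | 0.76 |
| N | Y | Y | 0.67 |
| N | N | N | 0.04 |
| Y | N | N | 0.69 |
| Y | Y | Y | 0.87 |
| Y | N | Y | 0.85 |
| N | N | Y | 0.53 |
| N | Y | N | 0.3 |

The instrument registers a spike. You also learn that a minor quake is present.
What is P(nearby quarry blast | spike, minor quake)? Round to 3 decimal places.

P(spike | minor quake) = 0.69*0.82*0.97 + 0.85*0.82*0.03 + 0.76*0.18*0.97 + 0.87*0.18*0.03 = 0.548826 + 0.020910 + 0.132696 + 0.004698 = 0.707130
The nearby quarry blast-present share is 0.020910 + 0.004698 = 0.025608.
P(nearby quarry blast | spike, minor quake) = 0.025608 / 0.707130 ≈ 0.036

P(nearby quarry blast | spike, minor quake) ≈ 0.036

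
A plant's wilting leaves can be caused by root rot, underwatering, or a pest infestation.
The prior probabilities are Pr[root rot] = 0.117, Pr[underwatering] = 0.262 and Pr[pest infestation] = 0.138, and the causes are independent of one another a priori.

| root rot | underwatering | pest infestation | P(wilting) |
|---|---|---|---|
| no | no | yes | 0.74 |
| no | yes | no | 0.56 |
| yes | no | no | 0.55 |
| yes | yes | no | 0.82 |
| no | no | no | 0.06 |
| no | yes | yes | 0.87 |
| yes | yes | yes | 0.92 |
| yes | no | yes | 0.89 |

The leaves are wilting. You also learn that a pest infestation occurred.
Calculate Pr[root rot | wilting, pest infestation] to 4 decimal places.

Pr[root rot | wilting, pest infestation] ≈ 0.1332

P(wilting | pest infestation) = 0.74×0.883×0.738 + 0.87×0.883×0.262 + 0.89×0.117×0.738 + 0.92×0.117×0.262 = 0.482224 + 0.201271 + 0.076848 + 0.028202 = 0.788545
Restricting to configurations with root rot present: 0.076848 + 0.028202 = 0.105050.
Hence the posterior is 0.105050/0.788545 ≈ 0.1332.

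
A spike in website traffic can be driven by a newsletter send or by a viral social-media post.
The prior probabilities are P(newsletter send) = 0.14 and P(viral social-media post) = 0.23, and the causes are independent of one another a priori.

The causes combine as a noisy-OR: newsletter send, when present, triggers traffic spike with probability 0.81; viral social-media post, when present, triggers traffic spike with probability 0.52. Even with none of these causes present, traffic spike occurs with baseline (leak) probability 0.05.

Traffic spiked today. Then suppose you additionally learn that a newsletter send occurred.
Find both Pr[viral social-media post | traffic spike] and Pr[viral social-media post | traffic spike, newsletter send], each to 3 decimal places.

Under noisy-OR, P(traffic spike | causes) = 1 − (1−0.05)·∏(1−qᵢ) over the active causes.
Weight on viral social-media post=true, given the evidence: 0.107603 + 0.029410 = 0.137013
The normalizing constant is 0.05*0.86*0.77 + 0.544*0.86*0.23 + 0.8195*0.14*0.77 + 0.91336*0.14*0.23 = 0.258465
Posterior = 0.137013 / 0.258465 ≈ 0.530

Now condition on the additional information:
Weight on viral social-media post=true, given the evidence: 0.91336*0.23 = 0.210073
The normalizing constant is 0.8195*0.77 + 0.91336*0.23 = 0.841088
P(viral social-media post | traffic spike, newsletter send) = 0.210073/0.841088 ≈ 0.250

Pr[viral social-media post | traffic spike] ≈ 0.530; Pr[viral social-media post | traffic spike, newsletter send] ≈ 0.250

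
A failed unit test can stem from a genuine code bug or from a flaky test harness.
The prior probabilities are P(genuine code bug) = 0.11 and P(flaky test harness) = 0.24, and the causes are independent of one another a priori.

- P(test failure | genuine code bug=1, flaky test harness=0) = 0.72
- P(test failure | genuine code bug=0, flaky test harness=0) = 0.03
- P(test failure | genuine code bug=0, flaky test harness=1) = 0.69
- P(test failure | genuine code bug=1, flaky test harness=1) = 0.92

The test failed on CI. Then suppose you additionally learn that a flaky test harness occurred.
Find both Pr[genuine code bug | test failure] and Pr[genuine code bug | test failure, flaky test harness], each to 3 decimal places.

P(test failure) = 0.03·0.89·0.76 + 0.69·0.89·0.24 + 0.72·0.11·0.76 + 0.92·0.11·0.24 = 0.020292 + 0.147384 + 0.060192 + 0.024288 = 0.252156
Restricting to configurations with genuine code bug present: 0.060192 + 0.024288 = 0.084480.
P(genuine code bug | test failure) = 0.084480 / 0.252156 ≈ 0.335

Now condition on the additional information:
For the numerator, keep only genuine code bug=true terms: 0.92×0.11 = 0.101200
Normalizer over all consistent configurations: 0.69×0.89 + 0.92×0.11 = 0.715300
Posterior = 0.101200 / 0.715300 ≈ 0.141
Conditioning on flaky test harness lowers the posterior on genuine code bug: the classic explaining-away effect in a common-effect structure.

Pr[genuine code bug | test failure] ≈ 0.335; Pr[genuine code bug | test failure, flaky test harness] ≈ 0.141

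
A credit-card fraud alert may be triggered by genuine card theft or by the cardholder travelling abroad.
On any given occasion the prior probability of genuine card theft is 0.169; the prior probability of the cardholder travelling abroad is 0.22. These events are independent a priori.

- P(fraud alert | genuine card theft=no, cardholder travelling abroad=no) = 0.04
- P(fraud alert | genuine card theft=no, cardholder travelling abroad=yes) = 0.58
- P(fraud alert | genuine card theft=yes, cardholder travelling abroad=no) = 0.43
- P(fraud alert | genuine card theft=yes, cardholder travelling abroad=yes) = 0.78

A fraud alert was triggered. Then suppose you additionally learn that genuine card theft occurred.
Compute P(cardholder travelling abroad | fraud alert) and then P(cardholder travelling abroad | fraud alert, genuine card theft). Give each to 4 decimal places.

P(cardholder travelling abroad | fraud alert) ≈ 0.6204; P(cardholder travelling abroad | fraud alert, genuine card theft) ≈ 0.3385

P(fraud alert) = 0.04*0.831*0.78 + 0.58*0.831*0.22 + 0.43*0.169*0.78 + 0.78*0.169*0.22 = 0.025927 + 0.106036 + 0.056683 + 0.029000 = 0.217646
Restricting to configurations with cardholder travelling abroad present: 0.106036 + 0.029000 = 0.135036.
So P(cardholder travelling abroad | fraud alert) = 0.135036/0.217646 ≈ 0.6204.

Now also conditioning on genuine card theft=true:
P(fraud alert | genuine card theft) = 0.43*0.78 + 0.78*0.22 = 0.335400 + 0.171600 = 0.507000
Of this, 0.171600 comes from 0.78*0.22 (the cardholder travelling abroad=true cases).
P(cardholder travelling abroad | fraud alert, genuine card theft) = 0.171600 / 0.507000 ≈ 0.3385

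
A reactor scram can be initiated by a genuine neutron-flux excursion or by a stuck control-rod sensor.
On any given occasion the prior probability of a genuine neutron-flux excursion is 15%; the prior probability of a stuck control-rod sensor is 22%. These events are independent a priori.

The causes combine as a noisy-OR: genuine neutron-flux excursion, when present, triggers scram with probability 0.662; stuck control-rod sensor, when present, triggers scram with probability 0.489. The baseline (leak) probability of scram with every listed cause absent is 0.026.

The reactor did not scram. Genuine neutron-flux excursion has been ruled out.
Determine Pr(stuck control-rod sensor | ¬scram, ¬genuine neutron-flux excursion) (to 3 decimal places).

Under noisy-OR, P(scram | causes) = 1 − (1−0.026)·∏(1−qᵢ) over the active causes.
P(¬scram | ¬genuine neutron-flux excursion) = 0.974*0.78 + 0.497714*0.22 = 0.759720 + 0.109497 = 0.869217
Of this, 0.109497 comes from 0.497714*0.22 (the stuck control-rod sensor=true cases).
P(stuck control-rod sensor | ¬scram, ¬genuine neutron-flux excursion) = 0.109497 / 0.869217 ≈ 0.126

Pr(stuck control-rod sensor | ¬scram, ¬genuine neutron-flux excursion) ≈ 0.126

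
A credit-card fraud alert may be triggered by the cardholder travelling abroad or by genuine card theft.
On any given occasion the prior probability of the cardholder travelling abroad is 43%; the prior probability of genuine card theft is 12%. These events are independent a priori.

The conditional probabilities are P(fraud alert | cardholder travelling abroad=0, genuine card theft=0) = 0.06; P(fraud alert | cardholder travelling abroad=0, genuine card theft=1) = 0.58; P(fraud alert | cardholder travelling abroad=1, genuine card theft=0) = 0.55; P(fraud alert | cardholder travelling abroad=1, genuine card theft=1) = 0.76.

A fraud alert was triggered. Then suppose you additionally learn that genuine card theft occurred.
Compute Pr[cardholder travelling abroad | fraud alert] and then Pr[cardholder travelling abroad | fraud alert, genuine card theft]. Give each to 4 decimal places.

Numerator (weight on configurations with cardholder travelling abroad): 0.208120 + 0.039216 = 0.247336
Normalizer over all consistent configurations: 0.06*0.57*0.88 + 0.58*0.57*0.12 + 0.55*0.43*0.88 + 0.76*0.43*0.12 = 0.317104
P(cardholder travelling abroad | fraud alert) = 0.247336/0.317104 ≈ 0.7800

With the extra evidence:
P(fraud alert | genuine card theft) = 0.58·0.57 + 0.76·0.43 = 0.330600 + 0.326800 = 0.657400
Of this, 0.326800 comes from 0.76·0.43 (the cardholder travelling abroad=true cases).
P(cardholder travelling abroad | fraud alert, genuine card theft) = 0.326800 / 0.657400 ≈ 0.4971
— genuine card theft explains away the evidence for cardholder travelling abroad.

Pr[cardholder travelling abroad | fraud alert] ≈ 0.7800; Pr[cardholder travelling abroad | fraud alert, genuine card theft] ≈ 0.4971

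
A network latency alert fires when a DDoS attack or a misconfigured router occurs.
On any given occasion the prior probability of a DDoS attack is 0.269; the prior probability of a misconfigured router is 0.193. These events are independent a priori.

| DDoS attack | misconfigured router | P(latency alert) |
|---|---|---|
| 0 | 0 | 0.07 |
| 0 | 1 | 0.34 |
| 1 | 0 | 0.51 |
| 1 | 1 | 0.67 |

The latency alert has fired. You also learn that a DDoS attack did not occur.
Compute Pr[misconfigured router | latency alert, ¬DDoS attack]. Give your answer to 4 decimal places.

Pr[misconfigured router | latency alert, ¬DDoS attack] ≈ 0.5374

Numerator (weight on configurations with misconfigured router): 0.34*0.193 = 0.065620
Denominator P(latency alert | ¬DDoS attack): 0.07*0.807 + 0.34*0.193 = 0.122110
P(misconfigured router | latency alert, ¬DDoS attack) = 0.065620/0.122110 ≈ 0.5374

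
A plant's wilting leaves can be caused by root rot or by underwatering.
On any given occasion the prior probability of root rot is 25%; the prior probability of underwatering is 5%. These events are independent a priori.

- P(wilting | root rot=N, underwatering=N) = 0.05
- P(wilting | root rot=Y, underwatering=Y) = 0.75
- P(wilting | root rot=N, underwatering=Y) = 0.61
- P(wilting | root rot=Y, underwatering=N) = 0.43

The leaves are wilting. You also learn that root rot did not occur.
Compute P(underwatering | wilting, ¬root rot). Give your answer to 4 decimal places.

P(wilting | ¬root rot) = 0.05·0.95 + 0.61·0.05 = 0.047500 + 0.030500 = 0.078000
The underwatering-present share is 0.61·0.05 = 0.030500.
P(underwatering | wilting, ¬root rot) = 0.030500 / 0.078000 ≈ 0.3910

P(underwatering | wilting, ¬root rot) ≈ 0.3910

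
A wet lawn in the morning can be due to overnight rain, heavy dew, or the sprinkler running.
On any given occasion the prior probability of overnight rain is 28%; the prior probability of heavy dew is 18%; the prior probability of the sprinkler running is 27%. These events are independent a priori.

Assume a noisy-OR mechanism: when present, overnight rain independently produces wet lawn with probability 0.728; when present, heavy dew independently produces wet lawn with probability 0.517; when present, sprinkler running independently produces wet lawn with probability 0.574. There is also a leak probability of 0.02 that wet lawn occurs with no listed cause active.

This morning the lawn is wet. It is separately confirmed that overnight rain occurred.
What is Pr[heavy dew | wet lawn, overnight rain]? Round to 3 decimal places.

Pr[heavy dew | wet lawn, overnight rain] ≈ 0.202

Under noisy-OR, P(wet lawn | causes) = 1 − (1−0.02)·∏(1−qᵢ) over the active causes.
Numerator (weight on configurations with heavy dew): 0.114483 + 0.045934 = 0.160417
Denominator P(wet lawn | overnight rain): 0.73344*0.82*0.73 + 0.886445*0.82*0.27 + 0.871252*0.18*0.73 + 0.945153*0.18*0.27 = 0.795713
Posterior = 0.160417 / 0.795713 ≈ 0.202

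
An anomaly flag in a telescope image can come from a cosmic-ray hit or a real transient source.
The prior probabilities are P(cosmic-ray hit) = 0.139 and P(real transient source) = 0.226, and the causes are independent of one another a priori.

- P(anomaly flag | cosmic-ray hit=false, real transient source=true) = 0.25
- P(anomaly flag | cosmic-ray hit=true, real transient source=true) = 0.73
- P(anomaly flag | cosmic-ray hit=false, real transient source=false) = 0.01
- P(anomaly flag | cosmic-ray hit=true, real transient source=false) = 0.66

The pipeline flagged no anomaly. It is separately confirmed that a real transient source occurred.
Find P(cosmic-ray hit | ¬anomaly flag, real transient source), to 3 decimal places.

P(cosmic-ray hit | ¬anomaly flag, real transient source) ≈ 0.055

Weight on cosmic-ray hit=true, given the evidence: 0.27×0.139 = 0.037530
Denominator P(¬anomaly flag | real transient source): 0.75×0.861 + 0.27×0.139 = 0.683280
P(cosmic-ray hit | ¬anomaly flag, real transient source) = 0.037530/0.683280 ≈ 0.055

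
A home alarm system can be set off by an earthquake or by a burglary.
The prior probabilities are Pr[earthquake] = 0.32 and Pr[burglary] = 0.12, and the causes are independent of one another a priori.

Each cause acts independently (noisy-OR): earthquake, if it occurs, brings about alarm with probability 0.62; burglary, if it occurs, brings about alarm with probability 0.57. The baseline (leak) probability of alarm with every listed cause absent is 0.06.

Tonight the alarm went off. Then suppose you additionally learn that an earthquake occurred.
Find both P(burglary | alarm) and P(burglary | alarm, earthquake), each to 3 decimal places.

P(burglary | alarm) ≈ 0.272; P(burglary | alarm, earthquake) ≈ 0.152

Under noisy-OR, P(alarm | causes) = 1 − (1−0.06)·∏(1−qᵢ) over the active causes.
P(alarm) = 0.06*0.68*0.88 + 0.5958*0.68*0.12 + 0.6428*0.32*0.88 + 0.846404*0.32*0.12 = 0.035904 + 0.048617 + 0.181012 + 0.032502 = 0.298035
Of this, 0.081119 comes from 0.048617 + 0.032502 (the burglary=true cases).
So P(burglary | alarm) = 0.081119/0.298035 ≈ 0.272.

Now condition on the additional information:
P(alarm | earthquake) = 0.6428*0.88 + 0.846404*0.12 = 0.565664 + 0.101568 = 0.667232
The burglary-present share is 0.846404*0.12 = 0.101568.
So P(burglary | alarm, earthquake) = 0.101568/0.667232 ≈ 0.152.
— earthquake explains away the evidence for burglary.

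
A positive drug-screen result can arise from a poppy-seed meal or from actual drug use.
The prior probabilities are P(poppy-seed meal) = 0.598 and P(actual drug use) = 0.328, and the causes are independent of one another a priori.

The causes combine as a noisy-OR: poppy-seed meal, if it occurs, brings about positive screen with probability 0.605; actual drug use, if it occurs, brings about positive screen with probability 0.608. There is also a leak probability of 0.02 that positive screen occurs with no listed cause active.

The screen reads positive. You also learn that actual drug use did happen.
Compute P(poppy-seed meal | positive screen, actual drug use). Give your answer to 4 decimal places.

Under noisy-OR, P(positive screen | causes) = 1 − (1−0.02)·∏(1−qᵢ) over the active causes.
P(positive screen | actual drug use) = 0.61584×0.402 + 0.848257×0.598 = 0.247568 + 0.507258 = 0.754826
Of this, 0.507258 comes from 0.848257×0.598 (the poppy-seed meal=true cases).
So P(poppy-seed meal | positive screen, actual drug use) = 0.507258/0.754826 ≈ 0.6720.

P(poppy-seed meal | positive screen, actual drug use) ≈ 0.6720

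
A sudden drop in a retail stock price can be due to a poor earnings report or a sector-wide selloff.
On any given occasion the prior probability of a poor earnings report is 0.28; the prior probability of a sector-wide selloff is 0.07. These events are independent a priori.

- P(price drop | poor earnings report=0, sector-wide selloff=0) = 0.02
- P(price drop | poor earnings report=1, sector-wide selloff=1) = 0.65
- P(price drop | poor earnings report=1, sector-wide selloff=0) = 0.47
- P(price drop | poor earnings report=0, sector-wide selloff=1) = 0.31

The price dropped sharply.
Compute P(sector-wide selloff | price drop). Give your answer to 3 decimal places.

For the numerator, keep only sector-wide selloff=true terms: 0.015624 + 0.012740 = 0.028364
Denominator P(price drop): 0.02×0.72×0.93 + 0.31×0.72×0.07 + 0.47×0.28×0.93 + 0.65×0.28×0.07 = 0.164144
Posterior = 0.028364 / 0.164144 ≈ 0.173

P(sector-wide selloff | price drop) ≈ 0.173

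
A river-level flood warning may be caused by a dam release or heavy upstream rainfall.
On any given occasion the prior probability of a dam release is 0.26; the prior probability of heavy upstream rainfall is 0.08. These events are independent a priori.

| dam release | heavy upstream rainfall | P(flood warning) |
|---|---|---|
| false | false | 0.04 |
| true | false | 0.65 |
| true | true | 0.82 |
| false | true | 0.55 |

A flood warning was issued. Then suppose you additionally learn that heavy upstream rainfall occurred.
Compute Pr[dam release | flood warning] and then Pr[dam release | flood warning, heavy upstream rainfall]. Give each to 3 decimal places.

P(flood warning) = 0.04*0.74*0.92 + 0.55*0.74*0.08 + 0.65*0.26*0.92 + 0.82*0.26*0.08 = 0.027232 + 0.032560 + 0.155480 + 0.017056 = 0.232328
The dam release-present share is 0.155480 + 0.017056 = 0.172536.
P(dam release | flood warning) = 0.172536 / 0.232328 ≈ 0.743

With the extra evidence:
For the numerator, keep only dam release=true terms: 0.82×0.26 = 0.213200
Denominator P(flood warning | heavy upstream rainfall): 0.55×0.74 + 0.82×0.26 = 0.620200
Posterior = 0.213200 / 0.620200 ≈ 0.344

Pr[dam release | flood warning] ≈ 0.743; Pr[dam release | flood warning, heavy upstream rainfall] ≈ 0.344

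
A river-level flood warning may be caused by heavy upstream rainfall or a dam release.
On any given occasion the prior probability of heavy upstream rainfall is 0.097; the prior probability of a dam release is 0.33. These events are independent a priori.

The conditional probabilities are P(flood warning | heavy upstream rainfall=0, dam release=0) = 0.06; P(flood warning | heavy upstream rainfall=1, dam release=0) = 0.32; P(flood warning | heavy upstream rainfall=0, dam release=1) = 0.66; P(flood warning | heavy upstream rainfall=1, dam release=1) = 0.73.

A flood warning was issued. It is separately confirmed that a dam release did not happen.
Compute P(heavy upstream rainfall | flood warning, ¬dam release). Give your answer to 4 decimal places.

P(flood warning | ¬dam release) = 0.06·0.903 + 0.32·0.097 = 0.054180 + 0.031040 = 0.085220
The heavy upstream rainfall-present share is 0.32·0.097 = 0.031040.
Hence the posterior is 0.031040/0.085220 ≈ 0.3642.

P(heavy upstream rainfall | flood warning, ¬dam release) ≈ 0.3642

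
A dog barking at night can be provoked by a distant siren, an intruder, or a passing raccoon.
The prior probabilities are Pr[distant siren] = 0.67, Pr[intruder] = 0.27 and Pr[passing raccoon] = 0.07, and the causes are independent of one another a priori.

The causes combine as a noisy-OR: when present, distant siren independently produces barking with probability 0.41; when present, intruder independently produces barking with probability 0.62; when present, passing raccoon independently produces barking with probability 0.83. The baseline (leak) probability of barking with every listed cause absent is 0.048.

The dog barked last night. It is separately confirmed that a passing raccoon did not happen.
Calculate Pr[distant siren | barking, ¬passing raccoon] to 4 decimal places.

Under noisy-OR, P(barking | causes) = 1 − (1−0.048)·∏(1−qᵢ) over the active causes.
Weight on distant siren=true, given the evidence: 0.214382 + 0.142289 = 0.356671
The normalizing constant is 0.048×0.33×0.73 + 0.63824×0.33×0.27 + 0.43832×0.67×0.73 + 0.786562×0.67×0.27 = 0.425101
Posterior = 0.356671 / 0.425101 ≈ 0.8390

Pr[distant siren | barking, ¬passing raccoon] ≈ 0.8390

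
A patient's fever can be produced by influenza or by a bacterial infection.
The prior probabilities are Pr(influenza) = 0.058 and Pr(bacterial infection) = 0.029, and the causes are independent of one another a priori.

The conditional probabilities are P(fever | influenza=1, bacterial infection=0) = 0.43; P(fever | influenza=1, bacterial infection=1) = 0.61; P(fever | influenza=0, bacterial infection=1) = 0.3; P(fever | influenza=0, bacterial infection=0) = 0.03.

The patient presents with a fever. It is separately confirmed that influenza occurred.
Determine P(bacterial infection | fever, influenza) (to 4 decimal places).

P(bacterial infection | fever, influenza) ≈ 0.0406

Enumerate both values of bacterial infection and weight by the priors:
  P(fever | influenza) = 0.43×0.971 + 0.61×0.029
        = 0.417530 + 0.017690 = 0.435220
The terms with bacterial infection present sum to 0.017690, so
  P(bacterial infection | fever, influenza) = 0.017690 / 0.435220 ≈ 0.0406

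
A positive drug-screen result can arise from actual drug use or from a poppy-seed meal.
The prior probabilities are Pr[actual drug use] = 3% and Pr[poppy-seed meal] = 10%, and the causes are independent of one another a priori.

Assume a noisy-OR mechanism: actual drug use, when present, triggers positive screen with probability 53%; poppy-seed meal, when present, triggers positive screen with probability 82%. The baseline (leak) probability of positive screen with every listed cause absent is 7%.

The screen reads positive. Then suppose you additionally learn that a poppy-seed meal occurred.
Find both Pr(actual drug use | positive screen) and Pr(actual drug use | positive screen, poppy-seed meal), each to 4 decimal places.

Under noisy-OR, P(positive screen | causes) = 1 − (1−0.07)·∏(1−qᵢ) over the active causes.
Enumerate the 4 (actual drug use, poppy-seed meal) configurations and weight by the priors:
  P(positive screen) = 0.07*0.97*0.9 + 0.8326*0.97*0.1 + 0.5629*0.03*0.9 + 0.921322*0.03*0.1
        = 0.061110 + 0.080762 + 0.015198 + 0.002764 = 0.159834
Configurations with actual drug use contribute 0.017962, so
  P(actual drug use | positive screen) = 0.017962 / 0.159834 ≈ 0.1124

Now condition on the additional information:
P(positive screen | poppy-seed meal) = 0.8326×0.97 + 0.921322×0.03 = 0.807622 + 0.027640 = 0.835262
Restricting to configurations with actual drug use present: 0.921322×0.03 = 0.027640.
Hence the posterior is 0.027640/0.835262 ≈ 0.0331.

Pr(actual drug use | positive screen) ≈ 0.1124; Pr(actual drug use | positive screen, poppy-seed meal) ≈ 0.0331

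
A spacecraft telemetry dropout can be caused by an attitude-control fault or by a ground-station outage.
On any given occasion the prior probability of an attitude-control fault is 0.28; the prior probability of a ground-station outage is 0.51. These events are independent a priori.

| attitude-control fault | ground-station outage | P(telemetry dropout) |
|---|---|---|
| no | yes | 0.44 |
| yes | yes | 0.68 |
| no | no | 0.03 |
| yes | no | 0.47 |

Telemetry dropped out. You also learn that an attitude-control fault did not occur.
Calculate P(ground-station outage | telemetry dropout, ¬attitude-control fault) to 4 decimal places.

P(telemetry dropout | ¬attitude-control fault) = 0.03*0.49 + 0.44*0.51 = 0.014700 + 0.224400 = 0.239100
Of this, 0.224400 comes from 0.44*0.51 (the ground-station outage=true cases).
P(ground-station outage | telemetry dropout, ¬attitude-control fault) = 0.224400 / 0.239100 ≈ 0.9385

P(ground-station outage | telemetry dropout, ¬attitude-control fault) ≈ 0.9385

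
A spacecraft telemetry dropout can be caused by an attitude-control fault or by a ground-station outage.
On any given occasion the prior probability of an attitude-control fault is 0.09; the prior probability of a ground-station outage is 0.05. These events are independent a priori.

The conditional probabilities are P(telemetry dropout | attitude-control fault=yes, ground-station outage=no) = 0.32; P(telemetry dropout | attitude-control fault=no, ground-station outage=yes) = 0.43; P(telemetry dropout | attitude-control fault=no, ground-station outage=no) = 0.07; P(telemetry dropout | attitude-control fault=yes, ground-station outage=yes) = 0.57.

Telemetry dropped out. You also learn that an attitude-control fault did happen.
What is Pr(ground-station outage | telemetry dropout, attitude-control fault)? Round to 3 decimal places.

Numerator (weight on configurations with ground-station outage): 0.57·0.05 = 0.028500
Denominator P(telemetry dropout | attitude-control fault): 0.32·0.95 + 0.57·0.05 = 0.332500
P(ground-station outage | telemetry dropout, attitude-control fault) = 0.028500/0.332500 ≈ 0.086

Pr(ground-station outage | telemetry dropout, attitude-control fault) ≈ 0.086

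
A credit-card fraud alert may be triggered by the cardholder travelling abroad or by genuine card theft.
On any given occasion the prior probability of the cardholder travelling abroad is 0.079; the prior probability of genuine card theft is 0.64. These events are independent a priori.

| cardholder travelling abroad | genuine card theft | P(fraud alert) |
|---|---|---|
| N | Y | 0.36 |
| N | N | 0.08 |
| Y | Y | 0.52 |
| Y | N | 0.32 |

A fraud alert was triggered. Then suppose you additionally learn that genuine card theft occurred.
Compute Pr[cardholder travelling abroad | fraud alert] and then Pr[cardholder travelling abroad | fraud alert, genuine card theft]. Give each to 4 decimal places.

P(fraud alert) = 0.08*0.921*0.36 + 0.36*0.921*0.64 + 0.32*0.079*0.36 + 0.52*0.079*0.64 = 0.026525 + 0.212198 + 0.009101 + 0.026291 = 0.274115
Of this, 0.035392 comes from 0.009101 + 0.026291 (the cardholder travelling abroad=true cases).
So P(cardholder travelling abroad | fraud alert) = 0.035392/0.274115 ≈ 0.1291.

With the extra evidence:
Numerator (weight on configurations with cardholder travelling abroad): 0.52*0.079 = 0.041080
Normalizer over all consistent configurations: 0.36*0.921 + 0.52*0.079 = 0.372640
Posterior = 0.041080 / 0.372640 ≈ 0.1102
This is intercausal reasoning (explaining away): once genuine card theft accounts for the fraud alert, cardholder travelling abroad becomes less likely.

Pr[cardholder travelling abroad | fraud alert] ≈ 0.1291; Pr[cardholder travelling abroad | fraud alert, genuine card theft] ≈ 0.1102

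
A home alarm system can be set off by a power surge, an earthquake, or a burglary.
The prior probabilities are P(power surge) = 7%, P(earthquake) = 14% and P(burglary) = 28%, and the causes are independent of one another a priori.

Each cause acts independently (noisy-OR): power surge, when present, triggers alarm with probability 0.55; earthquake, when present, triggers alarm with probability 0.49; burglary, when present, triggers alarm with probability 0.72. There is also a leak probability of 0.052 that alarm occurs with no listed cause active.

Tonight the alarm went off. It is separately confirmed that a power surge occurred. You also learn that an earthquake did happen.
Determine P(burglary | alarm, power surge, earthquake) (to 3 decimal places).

P(burglary | alarm, power surge, earthquake) ≈ 0.318

Under noisy-OR, P(alarm | causes) = 1 − (1−0.052)·∏(1−qᵢ) over the active causes.
By total probability over both values of burglary:
  P(alarm | power surge, earthquake) = 0.782434*0.72 + 0.939082*0.28
        = 0.563352 + 0.262943 = 0.826295
The terms with burglary present sum to 0.262943, so
  P(burglary | alarm, power surge, earthquake) = 0.262943 / 0.826295 ≈ 0.318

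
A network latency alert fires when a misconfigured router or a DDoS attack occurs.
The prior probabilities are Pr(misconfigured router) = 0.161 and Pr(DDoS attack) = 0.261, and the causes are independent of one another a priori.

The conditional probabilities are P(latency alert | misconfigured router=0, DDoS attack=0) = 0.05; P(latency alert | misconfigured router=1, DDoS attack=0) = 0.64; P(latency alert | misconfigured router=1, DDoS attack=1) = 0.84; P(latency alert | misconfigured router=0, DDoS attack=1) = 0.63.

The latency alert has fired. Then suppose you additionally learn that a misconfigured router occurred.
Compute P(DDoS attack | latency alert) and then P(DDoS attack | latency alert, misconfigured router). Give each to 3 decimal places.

For the numerator, keep only DDoS attack=true terms: 0.137957 + 0.035298 = 0.173255
The normalizing constant is 0.05·0.839·0.739 + 0.63·0.839·0.261 + 0.64·0.161·0.739 + 0.84·0.161·0.261 = 0.280403
Posterior = 0.173255 / 0.280403 ≈ 0.618

Now also conditioning on misconfigured router=true:
P(latency alert | misconfigured router) = 0.64×0.739 + 0.84×0.261 = 0.472960 + 0.219240 = 0.692200
Restricting to configurations with DDoS attack present: 0.84×0.261 = 0.219240.
P(DDoS attack | latency alert, misconfigured router) = 0.219240 / 0.692200 ≈ 0.317
Conditioning on misconfigured router lowers the posterior on DDoS attack: the classic explaining-away effect in a common-effect structure.

P(DDoS attack | latency alert) ≈ 0.618; P(DDoS attack | latency alert, misconfigured router) ≈ 0.317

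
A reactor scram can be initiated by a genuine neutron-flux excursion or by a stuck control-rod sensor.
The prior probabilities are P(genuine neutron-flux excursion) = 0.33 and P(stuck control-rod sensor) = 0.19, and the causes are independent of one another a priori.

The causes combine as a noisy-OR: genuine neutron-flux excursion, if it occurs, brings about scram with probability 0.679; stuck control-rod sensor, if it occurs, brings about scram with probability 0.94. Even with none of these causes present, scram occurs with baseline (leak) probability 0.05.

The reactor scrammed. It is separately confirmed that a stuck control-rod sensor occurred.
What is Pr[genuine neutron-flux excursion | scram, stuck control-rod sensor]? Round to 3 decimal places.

Pr[genuine neutron-flux excursion | scram, stuck control-rod sensor] ≈ 0.339

Under noisy-OR, P(scram | causes) = 1 − (1−0.05)·∏(1−qᵢ) over the active causes.
Enumerate both values of genuine neutron-flux excursion and weight by the priors:
  P(scram | stuck control-rod sensor) = 0.943*0.67 + 0.981703*0.33
        = 0.631810 + 0.323962 = 0.955772
Configurations with genuine neutron-flux excursion contribute 0.323962, so
  P(genuine neutron-flux excursion | scram, stuck control-rod sensor) = 0.323962 / 0.955772 ≈ 0.339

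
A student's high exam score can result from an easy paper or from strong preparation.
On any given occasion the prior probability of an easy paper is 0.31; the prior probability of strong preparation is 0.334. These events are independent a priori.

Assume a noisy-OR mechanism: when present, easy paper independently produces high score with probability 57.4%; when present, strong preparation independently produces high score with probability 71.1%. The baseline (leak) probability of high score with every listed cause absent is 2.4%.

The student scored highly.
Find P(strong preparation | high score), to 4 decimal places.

Under noisy-OR, P(high score | causes) = 1 − (1−0.024)·∏(1−qᵢ) over the active causes.
Enumerate the 4 (easy paper, strong preparation) configurations and weight by the priors:
  P(high score) = 0.024*0.69*0.666 + 0.717936*0.69*0.334 + 0.584224*0.31*0.666 + 0.879841*0.31*0.334
        = 0.011029 + 0.165456 + 0.120619 + 0.091099 = 0.388203
Keeping only the strong preparation-present terms gives 0.256555, so
  P(strong preparation | high score) = 0.256555 / 0.388203 ≈ 0.6609

P(strong preparation | high score) ≈ 0.6609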